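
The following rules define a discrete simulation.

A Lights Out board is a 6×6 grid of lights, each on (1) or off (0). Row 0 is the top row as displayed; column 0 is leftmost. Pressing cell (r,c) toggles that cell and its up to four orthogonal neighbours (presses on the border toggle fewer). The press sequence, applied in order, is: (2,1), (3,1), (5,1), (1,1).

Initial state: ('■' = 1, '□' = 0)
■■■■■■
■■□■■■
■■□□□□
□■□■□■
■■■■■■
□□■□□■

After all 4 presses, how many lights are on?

t=0: ■■■■■■
■■□■■■
■■□□□□
□■□■□■
■■■■■■
□□■□□■
t=1: ■■■■■■
■□□■■■
□□■□□□
□□□■□■
■■■■■■
□□■□□■
t=2: ■■■■■■
■□□■■■
□■■□□□
■■■■□■
■□■■■■
□□■□□■
t=3: ■■■■■■
■□□■■■
□■■□□□
■■■■□■
■■■■■■
■■□□□■
t=4: ■□■■■■
□■■■■■
□□■□□□
■■■■□■
■■■■■■
■■□□□■

25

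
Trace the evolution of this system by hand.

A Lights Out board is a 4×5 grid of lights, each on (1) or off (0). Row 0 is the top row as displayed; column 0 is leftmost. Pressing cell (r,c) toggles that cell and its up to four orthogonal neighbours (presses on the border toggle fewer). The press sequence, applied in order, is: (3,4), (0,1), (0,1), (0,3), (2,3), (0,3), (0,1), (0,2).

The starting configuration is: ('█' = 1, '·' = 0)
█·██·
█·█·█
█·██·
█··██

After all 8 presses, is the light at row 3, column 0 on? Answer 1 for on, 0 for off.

1

[0] █·██·
█·█·█
█·██·
█··██
[1] █·██·
█·█·█
█·███
█····
[2] ·█·█·
███·█
█·███
█····
[3] █·██·
█·█·█
█·███
█····
[4] █···█
█·███
█·███
█····
[5] █···█
█·█·█
█····
█··█·
[6] █·██·
█·███
█····
█··█·
[7] ·█·█·
█████
█····
█··█·
[8] ··█··
██·██
█····
█··█·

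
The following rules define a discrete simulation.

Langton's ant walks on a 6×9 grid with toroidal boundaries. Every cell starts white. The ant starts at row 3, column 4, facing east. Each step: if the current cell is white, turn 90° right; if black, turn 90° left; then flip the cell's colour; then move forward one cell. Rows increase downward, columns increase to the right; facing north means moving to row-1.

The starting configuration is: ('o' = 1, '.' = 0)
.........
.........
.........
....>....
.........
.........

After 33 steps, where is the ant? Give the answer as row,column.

2,2

t=0: .........
.........
.........
....>....
.........
.........
t=1: .........
.........
.........
....o....
....v....
.........
t=2: .........
.........
.........
....o....
...<o....
.........
t=3: .........
.........
.........
...^o....
...oo....
.........
t=4: .........
.........
.........
...o>....
...oo....
.........
t=5: .........
.........
....^....
...o.....
...oo....
.........
t=6: .........
.........
....o>...
...o.....
...oo....
.........
t=7: .........
.........
....oo...
...o.v...
...oo....
.........
t=8: .........
.........
....oo...
...o<o...
...oo....
.........
t=9: .........
.........
....^o...
...ooo...
...oo....
.........
t=10: .........
.........
...<.o...
...ooo...
...oo....
.........
t=11: .........
...^.....
...o.o...
...ooo...
...oo....
.........
t=12: .........
...o>....
...o.o...
...ooo...
...oo....
.........
t=13: .........
...oo....
...ovo...
...ooo...
...oo....
.........
t=14: .........
...oo....
...<oo...
...ooo...
...oo....
.........
t=15: .........
...oo....
....oo...
...voo...
...oo....
.........
t=16: .........
...oo....
....oo...
....>o...
...oo....
.........
t=17: .........
...oo....
....^o...
.....o...
...oo....
.........
t=18: .........
...oo....
...<.o...
.....o...
...oo....
.........
t=19: .........
...^o....
...o.o...
.....o...
...oo....
.........
t=20: .........
..<.o....
...o.o...
.....o...
...oo....
.........
t=21: ..^......
..o.o....
...o.o...
.....o...
...oo....
.........
t=22: ..o>.....
..o.o....
...o.o...
.....o...
...oo....
.........
t=23: ..oo.....
..ovo....
...o.o...
.....o...
...oo....
.........
t=24: ..oo.....
..<oo....
...o.o...
.....o...
...oo....
.........
t=25: ..oo.....
...oo....
..vo.o...
.....o...
...oo....
.........
t=26: ..oo.....
...oo....
.<oo.o...
.....o...
...oo....
.........
t=27: ..oo.....
.^.oo....
.ooo.o...
.....o...
...oo....
.........
t=28: ..oo.....
.o>oo....
.ooo.o...
.....o...
...oo....
.........
t=29: ..oo.....
.oooo....
.ovo.o...
.....o...
...oo....
.........
t=30: ..oo.....
.oooo....
.o.>.o...
.....o...
...oo....
.........
t=31: ..oo.....
.oo^o....
.o...o...
.....o...
...oo....
.........
t=32: ..oo.....
.o<.o....
.o...o...
.....o...
...oo....
.........
t=33: ..oo.....
.o..o....
.ov..o...
.....o...
...oo....
.........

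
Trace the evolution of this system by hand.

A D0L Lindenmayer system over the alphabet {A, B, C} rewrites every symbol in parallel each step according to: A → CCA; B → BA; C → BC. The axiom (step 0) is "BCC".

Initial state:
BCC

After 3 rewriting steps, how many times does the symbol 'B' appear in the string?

9

gen 0: BCC
gen 1: BABCBC
gen 2: BACCABABCBABC
gen 3: BACCABCBCCCABACCABABCBACCABABC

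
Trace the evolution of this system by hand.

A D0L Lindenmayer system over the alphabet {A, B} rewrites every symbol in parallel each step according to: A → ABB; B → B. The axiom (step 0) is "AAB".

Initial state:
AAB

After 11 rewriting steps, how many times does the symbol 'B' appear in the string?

k=0  AAB
k=1  ABBABBB
k=2  ABBBBABBBBB
k=3  ABBBBBBABBBBBBB
k=4  ABBBBBBBBABBBBBBBBB
k=5  ABBBBBBBBBBABBBBBBBBBBB
k=6  ABBBBBBBBBBBBABBBBBBBBBBBBB
k=7  ABBBBBBBBBBBBBBABBBBBBBBBBBBBBB
k=8  ABBBBBBBBBBBBBBBBABBBBBBBBBBBBBBBBB
k=9  ABBBBBBBBBBBBBBBBBBABBBBBBBBBBBBBBBBBBB
k=10  ABBBBBBBBBBBBBBBBBBBBABBBBBBBBBBBBBBBBBBBBB
k=11  ABBBBBBBBBBBBBBBBBBBBBBABBBBBBBBBBBBBBBBBBBBBBB

45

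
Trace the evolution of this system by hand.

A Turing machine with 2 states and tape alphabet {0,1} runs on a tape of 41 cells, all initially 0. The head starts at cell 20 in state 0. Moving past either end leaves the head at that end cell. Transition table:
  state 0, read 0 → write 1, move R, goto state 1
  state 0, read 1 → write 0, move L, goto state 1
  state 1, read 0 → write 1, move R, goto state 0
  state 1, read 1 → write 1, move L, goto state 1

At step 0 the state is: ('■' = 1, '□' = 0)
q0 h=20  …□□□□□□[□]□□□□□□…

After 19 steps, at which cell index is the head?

39

t=0: q0 h=20  …□□□□□□[□]□□□□□□…
t=1: q1 h=21  …□□□□□■[□]□□□□□□…
t=2: q0 h=22  …□□□□■■[□]□□□□□□…
t=3: q1 h=23  …□□□■■■[□]□□□□□□…
t=4: q0 h=24  …□□■■■■[□]□□□□□□…
t=5: q1 h=25  …□■■■■■[□]□□□□□□…
t=6: q0 h=26  …■■■■■■[□]□□□□□□…
t=7: q1 h=27  …■■■■■■[□]□□□□□□…
t=8: q0 h=28  …■■■■■■[□]□□□□□□…
t=9: q1 h=29  …■■■■■■[□]□□□□□□…
t=10: q0 h=30  …■■■■■■[□]□□□□□□…
t=11: q1 h=31  …■■■■■■[□]□□□□□□…
t=12: q0 h=32  …■■■■■■[□]□□□□□□…
t=13: q1 h=33  …■■■■■■[□]□□□□□□…
t=14: q0 h=34  …■■■■■■[□]□□□□□□|
t=15: q1 h=35  …■■■■■■[□]□□□□□|
t=16: q0 h=36  …■■■■■■[□]□□□□|
t=17: q1 h=37  …■■■■■■[□]□□□|
t=18: q0 h=38  …■■■■■■[□]□□|
t=19: q1 h=39  …■■■■■■[□]□|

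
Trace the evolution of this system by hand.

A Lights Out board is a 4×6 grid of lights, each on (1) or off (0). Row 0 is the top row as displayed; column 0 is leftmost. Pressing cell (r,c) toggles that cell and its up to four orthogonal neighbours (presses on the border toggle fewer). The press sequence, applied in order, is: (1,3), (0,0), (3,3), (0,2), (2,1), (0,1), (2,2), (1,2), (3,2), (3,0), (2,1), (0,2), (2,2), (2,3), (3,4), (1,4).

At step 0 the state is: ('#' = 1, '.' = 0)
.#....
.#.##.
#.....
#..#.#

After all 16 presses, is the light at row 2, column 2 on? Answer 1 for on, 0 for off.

gen 0: .#....
.#.##.
#.....
#..#.#
gen 1: .#.#..
.##...
#..#..
#..#.#
gen 2: #..#..
###...
#..#..
#..#.#
gen 3: #..#..
###...
#.....
#.#.##
gen 4: ###...
##....
#.....
#.#.##
gen 5: ###...
#.....
.##...
###.##
gen 6: ......
##....
.##...
###.##
gen 7: ......
###...
...#..
##..##
gen 8: ..#...
#..#..
..##..
##..##
gen 9: ..#...
#..#..
...#..
#.####
gen 10: ..#...
#..#..
#..#..
.#####
gen 11: ..#...
##.#..
.###..
..####
gen 12: .#.#..
####..
.###..
..####
gen 13: .#.#..
##.#..
......
...###
gen 14: .#.#..
##....
..###.
....##
gen 15: .#.#..
##....
..##..
...#..
gen 16: .#.##.
##.###
..###.
...#..

1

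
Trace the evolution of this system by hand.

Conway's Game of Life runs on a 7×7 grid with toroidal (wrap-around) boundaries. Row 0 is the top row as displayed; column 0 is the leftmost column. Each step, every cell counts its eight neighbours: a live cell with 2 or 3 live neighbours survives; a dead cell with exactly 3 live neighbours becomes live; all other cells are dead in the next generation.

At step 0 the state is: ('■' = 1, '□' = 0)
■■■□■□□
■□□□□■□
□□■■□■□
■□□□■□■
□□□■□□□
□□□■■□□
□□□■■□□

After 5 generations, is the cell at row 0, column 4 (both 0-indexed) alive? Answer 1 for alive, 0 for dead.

0

k=0  ■■■□■□□
■□□□□■□
□□■■□■□
■□□□■□■
□□□■□□□
□□□■■□□
□□□■■□□
k=1  ■■■□■■■
■□□□□■□
■■□■□■□
□□■□■■■
□□□■□■□
□□■□□□□
□■□□□■□
k=2  □□■□■□□
□□□■□□□
■■■■□□□
■■■□□□□
□□■■□■■
□□■□■□□
□□□■■■□
k=3  □□■□□■□
□□□□■□□
■□□■□□□
□□□□■□□
■□□□■■■
□□■□□□■
□□■□□■□
k=4  □□□■■■□
□□□■■□□
□□□■■□□
■□□■■□□
■□□■■□■
■■□■■□□
□■■■□■■
k=5  □□□□□□■
□□■□□□□
□□■□□■□
■□■□□□■
□□□□□□■
□□□□□□□
□■□□□□■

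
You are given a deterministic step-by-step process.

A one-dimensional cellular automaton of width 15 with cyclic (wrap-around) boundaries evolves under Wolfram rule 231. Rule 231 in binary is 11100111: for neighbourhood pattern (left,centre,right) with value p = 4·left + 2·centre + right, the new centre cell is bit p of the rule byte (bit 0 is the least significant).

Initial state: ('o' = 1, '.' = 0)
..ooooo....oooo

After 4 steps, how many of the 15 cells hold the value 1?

gen 0: ..ooooo....oooo
gen 1: .o.oooo.ooo.ooo
gen 2: ooo.oooo.ooo.oo
gen 3: oooo.oooo.ooo.o
gen 4: ooooo.oooo.ooo.

12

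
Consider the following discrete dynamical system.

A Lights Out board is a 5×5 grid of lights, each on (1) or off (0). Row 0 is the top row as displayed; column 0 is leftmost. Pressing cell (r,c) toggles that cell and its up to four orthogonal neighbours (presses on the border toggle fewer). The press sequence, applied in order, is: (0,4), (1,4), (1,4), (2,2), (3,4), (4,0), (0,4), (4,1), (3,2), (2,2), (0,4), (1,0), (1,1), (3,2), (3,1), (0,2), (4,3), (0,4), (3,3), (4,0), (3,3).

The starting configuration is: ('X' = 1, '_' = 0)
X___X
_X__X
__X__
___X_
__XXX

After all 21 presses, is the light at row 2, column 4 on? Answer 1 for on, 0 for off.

1

[0] X___X
_X__X
__X__
___X_
__XXX
[1] X__X_
_X___
__X__
___X_
__XXX
[2] X__XX
_X_XX
__X_X
___X_
__XXX
[3] X__X_
_X___
__X__
___X_
__XXX
[4] X__X_
_XX__
_X_X_
__XX_
__XXX
[5] X__X_
_XX__
_X_XX
__X_X
__XX_
[6] X__X_
_XX__
_X_XX
X_X_X
XXXX_
[7] X___X
_XX_X
_X_XX
X_X_X
XXXX_
[8] X___X
_XX_X
_X_XX
XXX_X
___X_
[9] X___X
_XX_X
_XXXX
X__XX
__XX_
[10] X___X
_X__X
____X
X_XXX
__XX_
[11] X__X_
_X___
____X
X_XXX
__XX_
[12] ___X_
X____
X___X
X_XXX
__XX_
[13] _X_X_
_XX__
XX__X
X_XXX
__XX_
[14] _X_X_
_XX__
XXX_X
XX__X
___X_
[15] _X_X_
_XX__
X_X_X
__X_X
_X_X_
[16] __X__
_X___
X_X_X
__X_X
_X_X_
[17] __X__
_X___
X_X_X
__XXX
_XX_X
[18] __XXX
_X__X
X_X_X
__XXX
_XX_X
[19] __XXX
_X__X
X_XXX
_____
_XXXX
[20] __XXX
_X__X
X_XXX
X____
X_XXX
[21] __XXX
_X__X
X_X_X
X_XXX
X_X_X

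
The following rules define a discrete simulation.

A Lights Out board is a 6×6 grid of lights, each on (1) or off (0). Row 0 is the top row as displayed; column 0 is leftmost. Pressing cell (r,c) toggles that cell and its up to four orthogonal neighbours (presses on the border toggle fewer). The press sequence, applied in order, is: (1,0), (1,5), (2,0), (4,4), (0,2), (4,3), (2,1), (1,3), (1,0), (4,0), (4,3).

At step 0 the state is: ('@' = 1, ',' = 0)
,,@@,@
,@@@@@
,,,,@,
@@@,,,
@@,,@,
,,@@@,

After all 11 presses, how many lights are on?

17

0) ,,@@,@
,@@@@@
,,,,@,
@@@,,,
@@,,@,
,,@@@,
1) @,@@,@
@,@@@@
@,,,@,
@@@,,,
@@,,@,
,,@@@,
2) @,@@,,
@,@@,,
@,,,@@
@@@,,,
@@,,@,
,,@@@,
3) @,@@,,
,,@@,,
,@,,@@
,@@,,,
@@,,@,
,,@@@,
4) @,@@,,
,,@@,,
,@,,@@
,@@,@,
@@,@,@
,,@@,,
5) @@,,,,
,,,@,,
,@,,@@
,@@,@,
@@,@,@
,,@@,,
6) @@,,,,
,,,@,,
,@,,@@
,@@@@,
@@@,@@
,,@,,,
7) @@,,,,
,@,@,,
@,@,@@
,,@@@,
@@@,@@
,,@,,,
8) @@,@,,
,@@,@,
@,@@@@
,,@@@,
@@@,@@
,,@,,,
9) ,@,@,,
@,@,@,
,,@@@@
,,@@@,
@@@,@@
,,@,,,
10) ,@,@,,
@,@,@,
,,@@@@
@,@@@,
,,@,@@
@,@,,,
11) ,@,@,,
@,@,@,
,,@@@@
@,@,@,
,,,@,@
@,@@,,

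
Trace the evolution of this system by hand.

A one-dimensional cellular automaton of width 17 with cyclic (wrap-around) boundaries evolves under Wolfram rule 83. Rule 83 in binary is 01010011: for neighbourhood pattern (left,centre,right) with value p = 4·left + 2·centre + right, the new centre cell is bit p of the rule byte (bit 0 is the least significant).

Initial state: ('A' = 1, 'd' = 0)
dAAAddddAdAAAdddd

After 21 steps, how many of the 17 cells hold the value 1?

k=0  dAAAddddAdAAAdddd
k=1  AddAAAAAddddAAAAA
k=2  AAAddddAAAAAddddd
k=3  ddAAAAAddddAAAAAA
k=4  AAddddAAAAAdddddA
k=5  dAAAAAddddAAAAAAd
k=6  AddddAAAAAdddddAA
k=7  AAAAAddddAAAAAAdd
k=8  ddddAAAAAdddddAAA
k=9  AAAAddddAAAAAAddA
k=10  dddAAAAAdddddAAAd
k=11  AAAddddAAAAAAddAA
k=12  ddAAAAAdddddAAAdd
k=13  AAddddAAAAAAddAAA
k=14  dAAAAAdddddAAAddd
k=15  AddddAAAAAAddAAAA
k=16  AAAAAdddddAAAdddd
k=17  ddddAAAAAAddAAAAA
k=18  AAAAdddddAAAddddA
k=19  dddAAAAAAddAAAAAd
k=20  AAAdddddAAAddddAA
k=21  ddAAAAAAddAAAAAdd

11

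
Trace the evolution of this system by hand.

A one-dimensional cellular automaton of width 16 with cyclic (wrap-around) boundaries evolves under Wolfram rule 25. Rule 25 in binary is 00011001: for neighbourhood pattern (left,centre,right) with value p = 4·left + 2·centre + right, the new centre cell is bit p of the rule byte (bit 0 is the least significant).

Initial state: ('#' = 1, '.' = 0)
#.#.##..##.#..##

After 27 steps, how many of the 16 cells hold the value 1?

step 0: #.#.##..##.#..##
step 1: ....#.#.#...#.#.
step 2: ###......##....#
step 3: ...#####.#.###.#
step 4: ##.#.......#....
step 5: #...######..###.
step 6: .##.#.....#.#...
step 7: .#...####....###
step 8: ..##.#...###.#..
step 9: #.#...##.#....##
step 10: ...##.#...###.#.
step 11: ##.#...##.#....#
step 12: ....##.#...###.#
step 13: ###.#...##.#....
step 14: #....##.#...###.
step 15: .###.#...##.#...
step 16: .#....##.#...###
step 17: ..###.#...##.#..
step 18: #.#....##.#...##
step 19: ...###.#...##.#.
step 20: ##.#....##.#...#
step 21: ....###.#...##.#
step 22: ###.#....##.#...
step 23: #....###.#...##.
step 24: .###.#....##.#..
step 25: .#....###.#...##
step 26: ..###.#....##.#.
step 27: #.#....###.#...#

7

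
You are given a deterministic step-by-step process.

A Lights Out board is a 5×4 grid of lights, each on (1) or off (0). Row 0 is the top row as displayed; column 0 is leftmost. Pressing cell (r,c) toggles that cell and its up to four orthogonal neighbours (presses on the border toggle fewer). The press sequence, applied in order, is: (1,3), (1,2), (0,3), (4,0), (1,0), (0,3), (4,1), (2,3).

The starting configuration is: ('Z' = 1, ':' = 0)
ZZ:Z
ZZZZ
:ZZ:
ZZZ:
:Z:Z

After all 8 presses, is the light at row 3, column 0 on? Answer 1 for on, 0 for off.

0

0) ZZ:Z
ZZZZ
:ZZ:
ZZZ:
:Z:Z
1) ZZ::
ZZ::
:ZZZ
ZZZ:
:Z:Z
2) ZZZ:
Z:ZZ
:Z:Z
ZZZ:
:Z:Z
3) ZZ:Z
Z:Z:
:Z:Z
ZZZ:
:Z:Z
4) ZZ:Z
Z:Z:
:Z:Z
:ZZ:
Z::Z
5) :Z:Z
:ZZ:
ZZ:Z
:ZZ:
Z::Z
6) :ZZ:
:ZZZ
ZZ:Z
:ZZ:
Z::Z
7) :ZZ:
:ZZZ
ZZ:Z
::Z:
:ZZZ
8) :ZZ:
:ZZ:
ZZZ:
::ZZ
:ZZZ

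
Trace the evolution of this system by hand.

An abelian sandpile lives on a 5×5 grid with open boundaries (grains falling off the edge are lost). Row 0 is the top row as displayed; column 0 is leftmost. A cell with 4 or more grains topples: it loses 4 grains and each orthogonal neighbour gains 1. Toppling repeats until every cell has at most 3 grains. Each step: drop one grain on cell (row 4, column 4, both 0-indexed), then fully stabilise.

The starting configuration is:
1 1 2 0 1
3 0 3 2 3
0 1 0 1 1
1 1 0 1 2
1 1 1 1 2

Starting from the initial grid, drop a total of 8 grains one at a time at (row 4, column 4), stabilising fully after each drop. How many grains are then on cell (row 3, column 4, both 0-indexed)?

0

t=0: 1 1 2 0 1
3 0 3 2 3
0 1 0 1 1
1 1 0 1 2
1 1 1 1 2
t=1: 1 1 2 0 1
3 0 3 2 3
0 1 0 1 1
1 1 0 1 2
1 1 1 1 3
t=2: 1 1 2 0 1
3 0 3 2 3
0 1 0 1 1
1 1 0 1 3
1 1 1 2 0
t=3: 1 1 2 0 1
3 0 3 2 3
0 1 0 1 1
1 1 0 1 3
1 1 1 2 1
t=4: 1 1 2 0 1
3 0 3 2 3
0 1 0 1 1
1 1 0 1 3
1 1 1 2 2
t=5: 1 1 2 0 1
3 0 3 2 3
0 1 0 1 1
1 1 0 1 3
1 1 1 2 3
t=6: 1 1 2 0 1
3 0 3 2 3
0 1 0 1 2
1 1 0 2 0
1 1 1 3 1
t=7: 1 1 2 0 1
3 0 3 2 3
0 1 0 1 2
1 1 0 2 0
1 1 1 3 2
t=8: 1 1 2 0 1
3 0 3 2 3
0 1 0 1 2
1 1 0 2 0
1 1 1 3 3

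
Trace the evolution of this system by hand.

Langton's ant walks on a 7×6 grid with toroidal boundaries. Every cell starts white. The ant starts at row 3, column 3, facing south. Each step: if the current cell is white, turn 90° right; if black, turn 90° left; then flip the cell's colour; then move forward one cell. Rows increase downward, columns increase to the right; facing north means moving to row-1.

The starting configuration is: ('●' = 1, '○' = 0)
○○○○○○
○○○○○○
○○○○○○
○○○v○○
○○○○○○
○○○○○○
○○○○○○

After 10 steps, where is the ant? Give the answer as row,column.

2,4

gen 0: ○○○○○○
○○○○○○
○○○○○○
○○○v○○
○○○○○○
○○○○○○
○○○○○○
gen 1: ○○○○○○
○○○○○○
○○○○○○
○○<●○○
○○○○○○
○○○○○○
○○○○○○
gen 2: ○○○○○○
○○○○○○
○○^○○○
○○●●○○
○○○○○○
○○○○○○
○○○○○○
gen 3: ○○○○○○
○○○○○○
○○●>○○
○○●●○○
○○○○○○
○○○○○○
○○○○○○
gen 4: ○○○○○○
○○○○○○
○○●●○○
○○●v○○
○○○○○○
○○○○○○
○○○○○○
gen 5: ○○○○○○
○○○○○○
○○●●○○
○○●○>○
○○○○○○
○○○○○○
○○○○○○
gen 6: ○○○○○○
○○○○○○
○○●●○○
○○●○●○
○○○○v○
○○○○○○
○○○○○○
gen 7: ○○○○○○
○○○○○○
○○●●○○
○○●○●○
○○○<●○
○○○○○○
○○○○○○
gen 8: ○○○○○○
○○○○○○
○○●●○○
○○●^●○
○○○●●○
○○○○○○
○○○○○○
gen 9: ○○○○○○
○○○○○○
○○●●○○
○○●●>○
○○○●●○
○○○○○○
○○○○○○
gen 10: ○○○○○○
○○○○○○
○○●●^○
○○●●○○
○○○●●○
○○○○○○
○○○○○○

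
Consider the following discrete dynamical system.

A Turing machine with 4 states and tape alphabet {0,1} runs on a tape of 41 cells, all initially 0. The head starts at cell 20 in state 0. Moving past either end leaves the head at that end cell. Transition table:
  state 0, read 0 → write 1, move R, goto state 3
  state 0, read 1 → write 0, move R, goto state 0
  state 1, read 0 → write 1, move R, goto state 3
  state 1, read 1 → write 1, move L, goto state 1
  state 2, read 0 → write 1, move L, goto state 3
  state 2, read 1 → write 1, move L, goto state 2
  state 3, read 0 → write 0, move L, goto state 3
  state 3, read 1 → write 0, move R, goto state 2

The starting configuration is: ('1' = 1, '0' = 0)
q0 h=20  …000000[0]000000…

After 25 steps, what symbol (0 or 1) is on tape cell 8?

0

0) q0 h=20  …000000[0]000000…
1) q3 h=21  …000001[0]000000…
2) q3 h=20  …000000[1]000000…
3) q2 h=21  …000000[0]000000…
4) q3 h=20  …000000[0]100000…
5) q3 h=19  …000000[0]010000…
6) q3 h=18  …000000[0]001000…
7) q3 h=17  …000000[0]000100…
8) q3 h=16  …000000[0]000010…
9) q3 h=15  …000000[0]000001…
10) q3 h=14  …000000[0]000000…
11) q3 h=13  …000000[0]000000…
12) q3 h=12  …000000[0]000000…
13) q3 h=11  …000000[0]000000…
14) q3 h=10  …000000[0]000000…
15) q3 h= 9  …000000[0]000000…
16) q3 h= 8  …000000[0]000000…
17) q3 h= 7  …000000[0]000000…
18) q3 h= 6  |000000[0]000000…
19) q3 h= 5  |00000[0]000000…
20) q3 h= 4  |0000[0]000000…
21) q3 h= 3  |000[0]000000…
22) q3 h= 2  |00[0]000000…
23) q3 h= 1  |0[0]000000…
24) q3 h= 0  |[0]000000…
25) q3 h= 0  |[0]000000…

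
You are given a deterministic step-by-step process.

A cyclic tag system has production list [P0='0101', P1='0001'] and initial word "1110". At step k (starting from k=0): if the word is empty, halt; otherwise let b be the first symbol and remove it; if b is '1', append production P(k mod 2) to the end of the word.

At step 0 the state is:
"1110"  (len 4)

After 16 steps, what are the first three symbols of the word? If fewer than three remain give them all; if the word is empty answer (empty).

step 0: "1110"  (len 4)
step 1: "1100101"  (len 7)
step 2: "1001010001"  (len 10)
step 3: "0010100010101"  (len 13)
step 4: "010100010101"  (len 12)
step 5: "10100010101"  (len 11)
step 6: "01000101010001"  (len 14)
step 7: "1000101010001"  (len 13)
step 8: "0001010100010001"  (len 16)
step 9: "001010100010001"  (len 15)
step 10: "01010100010001"  (len 14)
step 11: "1010100010001"  (len 13)
step 12: "0101000100010001"  (len 16)
step 13: "101000100010001"  (len 15)
step 14: "010001000100010001"  (len 18)
step 15: "10001000100010001"  (len 17)
step 16: "00010001000100010001"  (len 20)

000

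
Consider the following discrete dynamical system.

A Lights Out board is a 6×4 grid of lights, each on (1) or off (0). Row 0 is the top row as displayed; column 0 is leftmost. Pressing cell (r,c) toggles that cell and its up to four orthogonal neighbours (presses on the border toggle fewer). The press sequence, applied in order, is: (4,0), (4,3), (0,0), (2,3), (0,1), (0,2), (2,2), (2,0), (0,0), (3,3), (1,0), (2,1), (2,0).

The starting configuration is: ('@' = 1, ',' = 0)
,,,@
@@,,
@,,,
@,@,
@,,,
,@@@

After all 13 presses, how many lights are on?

k=0  ,,,@
@@,,
@,,,
@,@,
@,,,
,@@@
k=1  ,,,@
@@,,
@,,,
,,@,
,@,,
@@@@
k=2  ,,,@
@@,,
@,,,
,,@@
,@@@
@@@,
k=3  @@,@
,@,,
@,,,
,,@@
,@@@
@@@,
k=4  @@,@
,@,@
@,@@
,,@,
,@@@
@@@,
k=5  ,,@@
,,,@
@,@@
,,@,
,@@@
@@@,
k=6  ,@,,
,,@@
@,@@
,,@,
,@@@
@@@,
k=7  ,@,,
,,,@
@@,,
,,,,
,@@@
@@@,
k=8  ,@,,
@,,@
,,,,
@,,,
,@@@
@@@,
k=9  @,,,
,,,@
,,,,
@,,,
,@@@
@@@,
k=10  @,,,
,,,@
,,,@
@,@@
,@@,
@@@,
k=11  ,,,,
@@,@
@,,@
@,@@
,@@,
@@@,
k=12  ,,,,
@,,@
,@@@
@@@@
,@@,
@@@,
k=13  ,,,,
,,,@
@,@@
,@@@
,@@,
@@@,

12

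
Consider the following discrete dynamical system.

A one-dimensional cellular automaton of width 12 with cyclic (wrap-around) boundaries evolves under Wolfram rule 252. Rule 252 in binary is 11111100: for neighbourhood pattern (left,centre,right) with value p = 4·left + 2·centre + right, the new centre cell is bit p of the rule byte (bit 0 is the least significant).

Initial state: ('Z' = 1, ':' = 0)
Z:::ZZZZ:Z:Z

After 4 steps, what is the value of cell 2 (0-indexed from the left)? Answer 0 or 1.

1

step 0: Z:::ZZZZ:Z:Z
step 1: ZZ::ZZZZZZZZ
step 2: ZZZ:ZZZZZZZZ
step 3: ZZZZZZZZZZZZ
step 4: ZZZZZZZZZZZZ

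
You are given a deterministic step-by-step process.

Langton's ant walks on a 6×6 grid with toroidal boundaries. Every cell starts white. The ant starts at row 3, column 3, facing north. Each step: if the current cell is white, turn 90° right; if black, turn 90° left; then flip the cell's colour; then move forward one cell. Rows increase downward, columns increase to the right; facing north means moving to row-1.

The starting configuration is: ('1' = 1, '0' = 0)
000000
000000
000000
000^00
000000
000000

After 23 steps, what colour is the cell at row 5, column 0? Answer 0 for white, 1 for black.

[0] 000000
000000
000000
000^00
000000
000000
[1] 000000
000000
000000
0001>0
000000
000000
[2] 000000
000000
000000
000110
0000v0
000000
[3] 000000
000000
000000
000110
000<10
000000
[4] 000000
000000
000000
000^10
000110
000000
[5] 000000
000000
000000
00<010
000110
000000
[6] 000000
000000
00^000
001010
000110
000000
[7] 000000
000000
001>00
001010
000110
000000
[8] 000000
000000
001100
001v10
000110
000000
[9] 000000
000000
001100
00<110
000110
000000
[10] 000000
000000
001100
000110
00v110
000000
[11] 000000
000000
001100
000110
0<1110
000000
[12] 000000
000000
001100
0^0110
011110
000000
[13] 000000
000000
001100
01>110
011110
000000
[14] 000000
000000
001100
011110
01v110
000000
[15] 000000
000000
001100
011110
010>10
000000
[16] 000000
000000
001100
011^10
010010
000000
[17] 000000
000000
001100
01<010
010010
000000
[18] 000000
000000
001100
010010
01v010
000000
[19] 000000
000000
001100
010010
0<1010
000000
[20] 000000
000000
001100
010010
001010
0v0000
[21] 000000
000000
001100
010010
001010
<10000
[22] 000000
000000
001100
010010
^01010
110000
[23] 000000
000000
001100
010010
1>1010
110000

1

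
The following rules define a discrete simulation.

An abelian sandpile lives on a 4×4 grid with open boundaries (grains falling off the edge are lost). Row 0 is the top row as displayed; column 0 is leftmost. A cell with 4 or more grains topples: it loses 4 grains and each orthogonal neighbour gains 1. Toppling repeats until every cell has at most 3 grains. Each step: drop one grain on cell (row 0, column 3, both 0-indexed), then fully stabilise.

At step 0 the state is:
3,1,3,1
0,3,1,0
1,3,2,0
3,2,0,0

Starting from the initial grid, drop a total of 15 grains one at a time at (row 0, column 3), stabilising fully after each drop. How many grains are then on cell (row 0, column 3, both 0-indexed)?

2

step 0: 3,1,3,1
0,3,1,0
1,3,2,0
3,2,0,0
step 1: 3,1,3,2
0,3,1,0
1,3,2,0
3,2,0,0
step 2: 3,1,3,3
0,3,1,0
1,3,2,0
3,2,0,0
step 3: 3,2,0,1
0,3,2,1
1,3,2,0
3,2,0,0
step 4: 3,2,0,2
0,3,2,1
1,3,2,0
3,2,0,0
step 5: 3,2,0,3
0,3,2,1
1,3,2,0
3,2,0,0
step 6: 3,2,1,0
0,3,2,2
1,3,2,0
3,2,0,0
step 7: 3,2,1,1
0,3,2,2
1,3,2,0
3,2,0,0
step 8: 3,2,1,2
0,3,2,2
1,3,2,0
3,2,0,0
step 9: 3,2,1,3
0,3,2,2
1,3,2,0
3,2,0,0
step 10: 3,2,2,0
0,3,2,3
1,3,2,0
3,2,0,0
step 11: 3,2,2,1
0,3,2,3
1,3,2,0
3,2,0,0
step 12: 3,2,2,2
0,3,2,3
1,3,2,0
3,2,0,0
step 13: 3,2,2,3
0,3,2,3
1,3,2,0
3,2,0,0
step 14: 3,2,3,1
0,3,3,0
1,3,2,1
3,2,0,0
step 15: 3,2,3,2
0,3,3,0
1,3,2,1
3,2,0,0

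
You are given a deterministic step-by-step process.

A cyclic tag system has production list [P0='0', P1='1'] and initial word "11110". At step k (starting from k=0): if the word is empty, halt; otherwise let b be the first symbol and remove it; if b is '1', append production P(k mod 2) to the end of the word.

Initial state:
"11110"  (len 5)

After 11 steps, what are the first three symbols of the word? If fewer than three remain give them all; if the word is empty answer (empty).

(empty)

k=0  "11110"  (len 5)
k=1  "11100"  (len 5)
k=2  "11001"  (len 5)
k=3  "10010"  (len 5)
k=4  "00101"  (len 5)
k=5  "0101"  (len 4)
k=6  "101"  (len 3)
k=7  "010"  (len 3)
k=8  "10"  (len 2)
k=9  "00"  (len 2)
k=10  "0"  (len 1)
k=11  (halted — word empty)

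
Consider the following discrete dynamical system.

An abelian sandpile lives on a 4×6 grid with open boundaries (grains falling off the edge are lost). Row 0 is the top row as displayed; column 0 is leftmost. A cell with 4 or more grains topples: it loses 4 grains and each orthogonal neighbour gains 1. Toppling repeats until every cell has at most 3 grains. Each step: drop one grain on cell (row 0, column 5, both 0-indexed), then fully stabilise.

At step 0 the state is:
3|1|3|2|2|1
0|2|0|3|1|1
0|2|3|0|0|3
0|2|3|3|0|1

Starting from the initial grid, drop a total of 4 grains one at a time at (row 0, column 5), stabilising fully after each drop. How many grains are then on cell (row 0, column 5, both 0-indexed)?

gen 0: 3|1|3|2|2|1
0|2|0|3|1|1
0|2|3|0|0|3
0|2|3|3|0|1
gen 1: 3|1|3|2|2|2
0|2|0|3|1|1
0|2|3|0|0|3
0|2|3|3|0|1
gen 2: 3|1|3|2|2|3
0|2|0|3|1|1
0|2|3|0|0|3
0|2|3|3|0|1
gen 3: 3|1|3|2|3|0
0|2|0|3|1|2
0|2|3|0|0|3
0|2|3|3|0|1
gen 4: 3|1|3|2|3|1
0|2|0|3|1|2
0|2|3|0|0|3
0|2|3|3|0|1

1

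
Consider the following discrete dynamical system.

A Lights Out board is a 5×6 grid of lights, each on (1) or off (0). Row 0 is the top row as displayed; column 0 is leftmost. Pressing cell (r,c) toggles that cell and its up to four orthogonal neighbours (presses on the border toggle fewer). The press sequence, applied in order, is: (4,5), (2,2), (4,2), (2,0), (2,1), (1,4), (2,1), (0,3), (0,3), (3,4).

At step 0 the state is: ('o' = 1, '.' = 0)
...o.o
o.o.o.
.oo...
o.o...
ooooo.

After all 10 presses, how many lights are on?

k=0  ...o.o
o.o.o.
.oo...
o.o...
ooooo.
k=1  ...o.o
o.o.o.
.oo...
o.o..o
oooo.o
k=2  ...o.o
o...o.
...o..
o....o
oooo.o
k=3  ...o.o
o...o.
...o..
o.o..o
o....o
k=4  ...o.o
....o.
oo.o..
..o..o
o....o
k=5  ...o.o
.o..o.
..oo..
.oo..o
o....o
k=6  ...ooo
.o.o.o
..ooo.
.oo..o
o....o
k=7  ...ooo
...o.o
oo.oo.
..o..o
o....o
k=8  ..o..o
.....o
oo.oo.
..o..o
o....o
k=9  ...ooo
...o.o
oo.oo.
..o..o
o....o
k=10  ...ooo
...o.o
oo.o..
..ooo.
o...oo

14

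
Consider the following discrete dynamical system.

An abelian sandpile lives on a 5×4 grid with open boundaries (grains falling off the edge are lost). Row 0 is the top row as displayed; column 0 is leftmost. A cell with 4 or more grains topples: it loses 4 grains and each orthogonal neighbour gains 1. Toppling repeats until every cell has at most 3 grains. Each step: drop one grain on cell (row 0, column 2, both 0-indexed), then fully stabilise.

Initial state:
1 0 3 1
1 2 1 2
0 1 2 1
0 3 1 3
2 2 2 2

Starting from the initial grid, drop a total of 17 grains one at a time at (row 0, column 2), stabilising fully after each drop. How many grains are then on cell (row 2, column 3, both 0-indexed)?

[0] 1 0 3 1
1 2 1 2
0 1 2 1
0 3 1 3
2 2 2 2
[1] 1 1 0 2
1 2 2 2
0 1 2 1
0 3 1 3
2 2 2 2
[2] 1 1 1 2
1 2 2 2
0 1 2 1
0 3 1 3
2 2 2 2
[3] 1 1 2 2
1 2 2 2
0 1 2 1
0 3 1 3
2 2 2 2
[4] 1 1 3 2
1 2 2 2
0 1 2 1
0 3 1 3
2 2 2 2
[5] 1 2 0 3
1 2 3 2
0 1 2 1
0 3 1 3
2 2 2 2
[6] 1 2 1 3
1 2 3 2
0 1 2 1
0 3 1 3
2 2 2 2
[7] 1 2 2 3
1 2 3 2
0 1 2 1
0 3 1 3
2 2 2 2
[8] 1 2 3 3
1 2 3 2
0 1 2 1
0 3 1 3
2 2 2 2
[9] 1 3 2 1
1 3 1 0
0 1 3 2
0 3 1 3
2 2 2 2
[10] 1 3 3 1
1 3 1 0
0 1 3 2
0 3 1 3
2 2 2 2
[11] 2 1 1 2
2 0 3 0
0 2 3 2
0 3 1 3
2 2 2 2
[12] 2 1 2 2
2 0 3 0
0 2 3 2
0 3 1 3
2 2 2 2
[13] 2 1 3 2
2 0 3 0
0 2 3 2
0 3 1 3
2 2 2 2
[14] 2 2 1 3
2 1 1 1
0 3 0 3
0 3 2 3
2 2 2 2
[15] 2 2 2 3
2 1 1 1
0 3 0 3
0 3 2 3
2 2 2 2
[16] 2 2 3 3
2 1 1 1
0 3 0 3
0 3 2 3
2 2 2 2
[17] 2 3 1 0
2 1 2 2
0 3 0 3
0 3 2 3
2 2 2 2

3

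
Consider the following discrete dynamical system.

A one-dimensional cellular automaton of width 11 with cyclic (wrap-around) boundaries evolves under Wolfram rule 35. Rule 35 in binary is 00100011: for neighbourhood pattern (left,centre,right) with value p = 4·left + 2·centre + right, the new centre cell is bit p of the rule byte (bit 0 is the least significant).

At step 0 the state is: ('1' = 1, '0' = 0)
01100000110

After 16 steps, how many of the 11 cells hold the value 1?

k=0  01100000110
k=1  10001111000
k=2  00110000011
k=3  01000111100
k=4  10011000001
k=5  00100011110
k=6  11001100000
k=7  00010001111
k=8  01100110000
k=9  10001000111
k=10  00110011000
k=11  11000100011
k=12  00011001100
k=13  11100010001
k=14  00001100110
k=15  11110001000
k=16  00000110011

4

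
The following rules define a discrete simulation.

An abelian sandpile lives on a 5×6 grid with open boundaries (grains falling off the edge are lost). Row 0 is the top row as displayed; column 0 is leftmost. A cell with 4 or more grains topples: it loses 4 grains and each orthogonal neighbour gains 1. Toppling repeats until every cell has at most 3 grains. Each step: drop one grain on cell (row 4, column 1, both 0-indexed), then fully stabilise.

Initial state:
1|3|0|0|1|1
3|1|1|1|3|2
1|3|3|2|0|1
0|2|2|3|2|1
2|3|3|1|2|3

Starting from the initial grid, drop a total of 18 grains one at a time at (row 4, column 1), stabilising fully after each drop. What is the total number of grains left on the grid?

53

[0] 1|3|0|0|1|1
3|1|1|1|3|2
1|3|3|2|0|1
0|2|2|3|2|1
2|3|3|1|2|3
[1] 1|3|0|0|1|1
3|1|1|1|3|2
1|3|3|2|0|1
0|3|3|3|2|1
3|1|0|2|2|3
[2] 1|3|0|0|1|1
3|1|1|1|3|2
1|3|3|2|0|1
0|3|3|3|2|1
3|2|0|2|2|3
[3] 1|3|0|0|1|1
3|1|1|1|3|2
1|3|3|2|0|1
0|3|3|3|2|1
3|3|0|2|2|3
[4] 1|3|0|0|1|1
3|2|2|2|3|2
2|1|2|0|1|1
2|2|2|1|3|1
0|2|2|3|2|3
[5] 1|3|0|0|1|1
3|2|2|2|3|2
2|1|2|0|1|1
2|2|2|1|3|1
0|3|2|3|2|3
[6] 1|3|0|0|1|1
3|2|2|2|3|2
2|1|2|0|1|1
2|3|2|1|3|1
1|0|3|3|2|3
[7] 1|3|0|0|1|1
3|2|2|2|3|2
2|1|2|0|1|1
2|3|2|1|3|1
1|1|3|3|2|3
[8] 1|3|0|0|1|1
3|2|2|2|3|2
2|1|2|0|1|1
2|3|2|1|3|1
1|2|3|3|2|3
[9] 1|3|0|0|1|1
3|2|2|2|3|2
2|1|2|0|1|1
2|3|2|1|3|1
1|3|3|3|2|3
[10] 1|3|0|0|1|1
3|2|2|2|3|2
2|2|3|0|1|1
3|1|0|3|3|1
2|2|2|0|3|3
[11] 1|3|0|0|1|1
3|2|2|2|3|2
2|2|3|0|1|1
3|1|0|3|3|1
2|3|2|0|3|3
[12] 1|3|0|0|1|1
3|2|2|2|3|2
2|2|3|0|1|1
3|2|0|3|3|1
3|0|3|0|3|3
[13] 1|3|0|0|1|1
3|2|2|2|3|2
2|2|3|0|1|1
3|2|0|3|3|1
3|1|3|0|3|3
[14] 1|3|0|0|1|1
3|2|2|2|3|2
2|2|3|0|1|1
3|2|0|3|3|1
3|2|3|0|3|3
[15] 1|3|0|0|1|1
3|2|2|2|3|2
2|2|3|0|1|1
3|2|0|3|3|1
3|3|3|0|3|3
[16] 1|3|0|0|1|1
3|2|2|2|3|2
3|3|3|0|1|1
1|0|2|3|3|1
1|3|0|1|3|3
[17] 1|3|0|0|1|1
3|2|2|2|3|2
3|3|3|0|1|1
1|1|2|3|3|1
2|0|1|1|3|3
[18] 1|3|0|0|1|1
3|2|2|2|3|2
3|3|3|0|1|1
1|1|2|3|3|1
2|1|1|1|3|3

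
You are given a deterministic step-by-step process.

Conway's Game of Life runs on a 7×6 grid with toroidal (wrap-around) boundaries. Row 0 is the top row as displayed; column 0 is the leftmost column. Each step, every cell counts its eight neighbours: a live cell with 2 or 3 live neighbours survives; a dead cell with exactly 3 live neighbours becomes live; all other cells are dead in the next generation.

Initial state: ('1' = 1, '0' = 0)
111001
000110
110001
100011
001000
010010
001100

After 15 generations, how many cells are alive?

23

k=0  111001
000110
110001
100011
001000
010010
001100
k=1  110001
000110
010100
000010
110110
010000
000111
k=2  101000
010111
001100
110011
111111
010000
011011
k=3  000000
110011
000000
000000
000100
000000
001101
k=4  011100
100001
100001
000000
000000
001110
000000
k=5  111000
001011
100001
000000
000100
000100
010010
k=6  101010
001110
100011
000000
000000
001110
110100
k=7  100010
101000
000011
000001
000100
011110
100000
k=8  100000
110110
100011
000001
000100
011110
101010
k=9  101010
010110
010100
100001
000100
010011
101010
k=10  101010
110011
010101
101010
000000
111011
101010
k=11  001010
000000
000100
111111
001010
101010
001010
k=12  000000
000100
110101
110001
000000
001010
001010
k=13  000100
101010
010001
011011
110001
000000
000000
k=14  000100
111111
000000
001010
011011
100000
000000
k=15  110101
111111
100000
011011
111011
110001
000000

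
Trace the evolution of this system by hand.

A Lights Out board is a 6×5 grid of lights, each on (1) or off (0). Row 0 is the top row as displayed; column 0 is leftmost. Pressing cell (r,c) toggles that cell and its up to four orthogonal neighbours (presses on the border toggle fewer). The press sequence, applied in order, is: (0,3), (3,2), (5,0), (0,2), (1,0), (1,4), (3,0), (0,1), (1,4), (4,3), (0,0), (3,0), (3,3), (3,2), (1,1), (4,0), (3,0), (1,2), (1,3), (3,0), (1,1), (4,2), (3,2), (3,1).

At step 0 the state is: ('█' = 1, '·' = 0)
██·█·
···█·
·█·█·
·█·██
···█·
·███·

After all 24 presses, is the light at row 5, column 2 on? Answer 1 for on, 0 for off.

0

gen 0: ██·█·
···█·
·█·█·
·█·██
···█·
·███·
gen 1: ███·█
·····
·█·█·
·█·██
···█·
·███·
gen 2: ███·█
·····
·███·
··█·█
··██·
·███·
gen 3: ███·█
·····
·███·
··█·█
█·██·
█·██·
gen 4: █··██
··█··
·███·
··█·█
█·██·
█·██·
gen 5: ···██
███··
████·
··█·█
█·██·
█·██·
gen 6: ···█·
█████
█████
··█·█
█·██·
█·██·
gen 7: ···█·
█████
·████
███·█
··██·
█·██·
gen 8: ████·
█·███
·████
███·█
··██·
█·██·
gen 9: █████
█·█··
·███·
███·█
··██·
█·██·
gen 10: █████
█·█··
·███·
█████
····█
█·█··
gen 11: ··███
··█··
·███·
█████
····█
█·█··
gen 12: ··███
··█··
████·
··███
█···█
█·█··
gen 13: ··███
··█··
███··
·····
█··██
█·█··
gen 14: ··███
··█··
██···
·███·
█·███
█·█··
gen 15: ·████
██···
█····
·███·
█·███
█·█··
gen 16: ·████
██···
█····
████·
·████
··█··
gen 17: ·████
██···
·····
··██·
█████
··█··
gen 18: ·█·██
█·██·
··█··
··██·
█████
··█··
gen 19: ·█··█
█···█
··██·
··██·
█████
··█··
gen 20: ·█··█
█···█
█·██·
████·
·████
··█··
gen 21: ····█
·██·█
████·
████·
·████
··█··
gen 22: ····█
·██·█
████·
██·█·
····█
·····
gen 23: ····█
·██·█
██·█·
█·█··
··█·█
·····
gen 24: ····█
·██·█
█··█·
·█···
·██·█
·····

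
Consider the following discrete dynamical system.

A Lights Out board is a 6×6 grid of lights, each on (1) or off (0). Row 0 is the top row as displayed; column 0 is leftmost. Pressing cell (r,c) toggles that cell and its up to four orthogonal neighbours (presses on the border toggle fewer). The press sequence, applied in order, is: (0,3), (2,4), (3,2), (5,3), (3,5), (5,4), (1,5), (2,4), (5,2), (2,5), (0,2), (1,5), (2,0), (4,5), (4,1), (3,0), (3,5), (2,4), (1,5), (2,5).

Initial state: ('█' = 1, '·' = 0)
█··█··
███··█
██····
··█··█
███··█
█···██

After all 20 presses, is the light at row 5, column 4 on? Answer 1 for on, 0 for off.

gen 0: █··█··
███··█
██····
··█··█
███··█
█···██
gen 1: █·█·█·
████·█
██····
··█··█
███··█
█···██
gen 2: █·█·█·
██████
██·███
··█·██
███··█
█···██
gen 3: █·█·█·
██████
██████
·█·███
██···█
█···██
gen 4: █·█·█·
██████
██████
·█·███
██·█·█
█·██·█
gen 5: █·█·█·
██████
█████·
·█·█··
██·█··
█·██·█
gen 6: █·█·█·
██████
█████·
·█·█··
██·██·
█·█·█·
gen 7: █·█·██
████··
██████
·█·█··
██·██·
█·█·█·
gen 8: █·█·██
█████·
███···
·█·██·
██·██·
█·█·█·
gen 9: █·█·██
█████·
███···
·█·██·
█████·
██·██·
gen 10: █·█·██
██████
███·██
·█·███
█████·
██·██·
gen 11: ██·███
██·███
███·██
·█·███
█████·
██·██·
gen 12: ██·██·
██·█··
███·█·
·█·███
█████·
██·██·
gen 13: ██·██·
·█·█··
··█·█·
██·███
█████·
██·██·
gen 14: ██·██·
·█·█··
··█·█·
██·██·
████·█
██·███
gen 15: ██·██·
·█·█··
··█·█·
█··██·
···█·█
█··███
gen 16: ██·██·
·█·█··
█·█·█·
·█·██·
█··█·█
█··███
gen 17: ██·██·
·█·█··
█·█·██
·█·█·█
█··█··
█··███
gen 18: ██·██·
·█·██·
█·██··
·█·███
█··█··
█··███
gen 19: ██·███
·█·█·█
█·██·█
·█·███
█··█··
█··███
gen 20: ██·███
·█·█··
█·███·
·█·██·
█··█··
█··███

1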